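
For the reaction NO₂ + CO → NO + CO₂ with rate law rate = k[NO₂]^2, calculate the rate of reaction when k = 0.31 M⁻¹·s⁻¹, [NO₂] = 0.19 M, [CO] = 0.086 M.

0.01119 M/s

Step 1: The rate law is rate = k[NO₂]^2
Step 2: Note that the rate does not depend on [CO] (zero order in CO).
Step 3: rate = 0.31 × (0.19)^2 = 0.011191 M/s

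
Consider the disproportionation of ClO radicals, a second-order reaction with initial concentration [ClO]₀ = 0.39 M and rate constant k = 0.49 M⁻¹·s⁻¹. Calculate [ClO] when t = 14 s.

0.1061 M

Step 1: For a second-order reaction: 1/[ClO] = 1/[ClO]₀ + kt
Step 2: 1/[ClO] = 1/0.39 + 0.49 × 14
Step 3: 1/[ClO] = 2.564 + 6.86 = 9.424
Step 4: [ClO] = 1/9.424 = 0.1061 M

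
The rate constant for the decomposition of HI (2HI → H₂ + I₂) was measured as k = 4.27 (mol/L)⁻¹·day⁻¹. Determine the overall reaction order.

second order (2)

Step 1: The units of k for an nth-order reaction are (concentration)^(1-n)·(time)⁻¹.
Step 2: Here k has units (mol/L)⁻¹·day⁻¹, so the concentration exponent is -1.
Step 3: 1 - n = -1 ⇒ n = 2. The reaction is second order.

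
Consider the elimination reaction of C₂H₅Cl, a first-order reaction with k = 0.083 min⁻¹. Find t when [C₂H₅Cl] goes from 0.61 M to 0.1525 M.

16.7 min

Step 1: For first-order: t = ln([C₂H₅Cl]₀/[C₂H₅Cl])/k
Step 2: t = ln(0.61/0.1525)/0.083
Step 3: t = ln(4)/0.083
Step 4: t = 1.386/0.083 = 16.7 min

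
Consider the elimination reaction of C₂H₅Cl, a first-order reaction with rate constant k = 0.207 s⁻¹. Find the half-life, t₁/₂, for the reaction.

3.349 s

Step 1: For a first-order reaction, t₁/₂ = ln(2)/k
Step 2: t₁/₂ = ln(2)/0.207
Step 3: t₁/₂ = 0.6931/0.207 = 3.349 s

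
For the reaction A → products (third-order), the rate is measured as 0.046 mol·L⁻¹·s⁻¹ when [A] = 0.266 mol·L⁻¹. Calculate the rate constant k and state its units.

2.444 (mol·L⁻¹)⁻²·s⁻¹

Step 1: rate = k[A]^3, so k = rate / [A]^3.
Step 2: k = 0.046 / (0.266)^3 = 0.046 / 0.01882.
Step 3: k = 2.444 (mol·L⁻¹)⁻²·s⁻¹.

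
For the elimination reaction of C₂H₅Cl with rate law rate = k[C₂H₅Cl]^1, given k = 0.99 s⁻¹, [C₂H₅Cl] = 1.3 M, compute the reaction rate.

1.287 M/s

Step 1: Identify the rate law: rate = k[C₂H₅Cl]^1
Step 2: Substitute values: rate = 0.99 × (1.3)^1
Step 3: Calculate: rate = 0.99 × 1.3 = 1.287 M/s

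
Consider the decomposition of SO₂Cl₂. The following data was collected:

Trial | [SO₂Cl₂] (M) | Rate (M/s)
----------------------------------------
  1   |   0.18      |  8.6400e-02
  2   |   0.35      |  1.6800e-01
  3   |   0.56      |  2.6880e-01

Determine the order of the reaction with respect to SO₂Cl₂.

first order (1)

Step 1: Compare trials to find order n where rate₂/rate₁ = ([SO₂Cl₂]₂/[SO₂Cl₂]₁)^n
Step 2: rate₂/rate₁ = 1.6800e-01/8.6400e-02 = 1.944
Step 3: [SO₂Cl₂]₂/[SO₂Cl₂]₁ = 0.35/0.18 = 1.944
Step 4: n = ln(1.944)/ln(1.944) = 1.00 ≈ 1
Step 5: The reaction is first order in SO₂Cl₂.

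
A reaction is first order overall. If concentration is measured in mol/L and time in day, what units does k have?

day⁻¹

Step 1: For overall order n, rate = k × (concentration)^n.
Step 2: Rate has units mol/L·day⁻¹; concentration term has units (mol/L)^1.
Step 3: k = rate / (concentration)^n, so units of k = (mol/L)^(1-1)·day⁻¹ = day⁻¹.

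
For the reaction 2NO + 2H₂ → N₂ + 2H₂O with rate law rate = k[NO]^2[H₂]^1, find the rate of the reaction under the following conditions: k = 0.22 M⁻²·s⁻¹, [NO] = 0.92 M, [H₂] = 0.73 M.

0.1359 M/s

Step 1: The rate law is rate = k[NO]^2[H₂]^1
Step 2: Substitute: rate = 0.22 × (0.92)^2 × (0.73)^1
Step 3: rate = 0.22 × 0.8464 × 0.73 = 0.135932 M/s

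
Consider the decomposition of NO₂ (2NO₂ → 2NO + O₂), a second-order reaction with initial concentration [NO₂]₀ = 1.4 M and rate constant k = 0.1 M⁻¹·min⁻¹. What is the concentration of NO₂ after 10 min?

0.5833 M

Step 1: For a second-order reaction: 1/[NO₂] = 1/[NO₂]₀ + kt
Step 2: 1/[NO₂] = 1/1.4 + 0.1 × 10
Step 3: 1/[NO₂] = 0.7143 + 1 = 1.714
Step 4: [NO₂] = 1/1.714 = 0.5833 M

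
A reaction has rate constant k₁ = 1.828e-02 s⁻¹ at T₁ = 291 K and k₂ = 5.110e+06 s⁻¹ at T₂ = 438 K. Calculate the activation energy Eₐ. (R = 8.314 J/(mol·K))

140.2 kJ/mol

Step 1: Use the two-temperature Arrhenius form: ln(k₂/k₁) = -Eₐ/R × (1/T₂ - 1/T₁)
Step 2: ln(k₂/k₁) = ln(5.110e+06/1.828e-02) = ln(2.7954e+08) = 19.4487
Step 3: 1/T₂ - 1/T₁ = 1/438 - 1/291 = -1.153321e-03 K⁻¹
Step 4: Eₐ = -R × ln(k₂/k₁) / (1/T₂ - 1/T₁) = -8.314 × 19.4487 / -1.153321e-03
Step 5: Eₐ = 1.4020e+05 J/mol = 140.2 kJ/mol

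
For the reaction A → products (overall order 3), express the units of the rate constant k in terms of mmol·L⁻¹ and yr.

(mmol·L⁻¹)⁻²·yr⁻¹

Step 1: For overall order n, rate = k × (concentration)^n.
Step 2: Rate has units mmol·L⁻¹·yr⁻¹; concentration term has units (mmol·L⁻¹)^3.
Step 3: k = rate / (concentration)^n, so units of k = (mmol·L⁻¹)^(1-3)·yr⁻¹ = (mmol·L⁻¹)⁻²·yr⁻¹.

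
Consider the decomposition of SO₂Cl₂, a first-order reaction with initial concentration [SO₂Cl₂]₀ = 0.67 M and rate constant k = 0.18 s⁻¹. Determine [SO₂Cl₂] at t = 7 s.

0.19 M

Step 1: For a first-order reaction: [SO₂Cl₂] = [SO₂Cl₂]₀ × e^(-kt)
Step 2: [SO₂Cl₂] = 0.67 × e^(-0.18 × 7)
Step 3: [SO₂Cl₂] = 0.67 × e^(-1.26)
Step 4: [SO₂Cl₂] = 0.67 × 0.283654 = 0.19 M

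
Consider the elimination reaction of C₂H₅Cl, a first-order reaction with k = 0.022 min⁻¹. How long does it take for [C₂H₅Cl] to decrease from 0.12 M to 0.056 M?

34.64 min

Step 1: For first-order: t = ln([C₂H₅Cl]₀/[C₂H₅Cl])/k
Step 2: t = ln(0.12/0.056)/0.022
Step 3: t = ln(2.143)/0.022
Step 4: t = 0.7621/0.022 = 34.64 min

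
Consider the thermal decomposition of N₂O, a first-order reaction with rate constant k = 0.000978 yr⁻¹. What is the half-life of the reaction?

708.7 yr

Step 1: For a first-order reaction, t₁/₂ = ln(2)/k
Step 2: t₁/₂ = ln(2)/0.000978
Step 3: t₁/₂ = 0.6931/0.000978 = 708.7 yr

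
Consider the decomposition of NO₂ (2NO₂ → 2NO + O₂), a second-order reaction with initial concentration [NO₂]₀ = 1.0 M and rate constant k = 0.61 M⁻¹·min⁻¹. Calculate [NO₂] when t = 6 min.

0.2146 M

Step 1: For a second-order reaction: 1/[NO₂] = 1/[NO₂]₀ + kt
Step 2: 1/[NO₂] = 1/1.0 + 0.61 × 6
Step 3: 1/[NO₂] = 1 + 3.66 = 4.66
Step 4: [NO₂] = 1/4.66 = 0.2146 M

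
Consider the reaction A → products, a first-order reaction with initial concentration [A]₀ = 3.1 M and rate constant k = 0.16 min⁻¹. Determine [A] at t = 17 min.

0.2042 M

Step 1: For a first-order reaction: [A] = [A]₀ × e^(-kt)
Step 2: [A] = 3.1 × e^(-0.16 × 17)
Step 3: [A] = 3.1 × e^(-2.72)
Step 4: [A] = 3.1 × 0.0658748 = 0.2042 M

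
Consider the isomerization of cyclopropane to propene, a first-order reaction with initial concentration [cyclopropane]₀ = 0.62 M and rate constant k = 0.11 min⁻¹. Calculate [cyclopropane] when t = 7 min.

0.2871 M

Step 1: For a first-order reaction: [cyclopropane] = [cyclopropane]₀ × e^(-kt)
Step 2: [cyclopropane] = 0.62 × e^(-0.11 × 7)
Step 3: [cyclopropane] = 0.62 × e^(-0.77)
Step 4: [cyclopropane] = 0.62 × 0.463013 = 0.2871 M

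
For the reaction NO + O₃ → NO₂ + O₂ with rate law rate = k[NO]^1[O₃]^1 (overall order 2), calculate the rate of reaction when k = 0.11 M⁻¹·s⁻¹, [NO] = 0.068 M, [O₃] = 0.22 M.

0.001646 M/s

Step 1: The rate law is rate = k[NO]^1[O₃]^1, overall order = 1+1 = 2
Step 2: Substitute values: rate = 0.11 × (0.068)^1 × (0.22)^1
Step 3: rate = 0.11 × 0.068 × 0.22 = 0.0016456 M/s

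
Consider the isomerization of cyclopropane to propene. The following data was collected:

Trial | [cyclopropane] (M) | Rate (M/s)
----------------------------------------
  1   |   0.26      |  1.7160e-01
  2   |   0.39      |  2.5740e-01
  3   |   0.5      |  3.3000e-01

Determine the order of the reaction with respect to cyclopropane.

first order (1)

Step 1: Compare trials to find order n where rate₂/rate₁ = ([cyclopropane]₂/[cyclopropane]₁)^n
Step 2: rate₂/rate₁ = 2.5740e-01/1.7160e-01 = 1.5
Step 3: [cyclopropane]₂/[cyclopropane]₁ = 0.39/0.26 = 1.5
Step 4: n = ln(1.5)/ln(1.5) = 1.00 ≈ 1
Step 5: The reaction is first order in cyclopropane.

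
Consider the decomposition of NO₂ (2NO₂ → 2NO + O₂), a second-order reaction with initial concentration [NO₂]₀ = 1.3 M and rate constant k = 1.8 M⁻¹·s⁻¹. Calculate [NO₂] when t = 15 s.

0.03601 M

Step 1: For a second-order reaction: 1/[NO₂] = 1/[NO₂]₀ + kt
Step 2: 1/[NO₂] = 1/1.3 + 1.8 × 15
Step 3: 1/[NO₂] = 0.7692 + 27 = 27.77
Step 4: [NO₂] = 1/27.77 = 0.03601 M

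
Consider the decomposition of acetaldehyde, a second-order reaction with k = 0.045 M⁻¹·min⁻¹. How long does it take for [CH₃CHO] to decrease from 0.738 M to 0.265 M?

53.75 min

Step 1: For second-order: t = (1/[CH₃CHO] - 1/[CH₃CHO]₀)/k
Step 2: t = (1/0.265 - 1/0.738)/0.045
Step 3: t = (3.774 - 1.355)/0.045
Step 4: t = 2.419/0.045 = 53.75 min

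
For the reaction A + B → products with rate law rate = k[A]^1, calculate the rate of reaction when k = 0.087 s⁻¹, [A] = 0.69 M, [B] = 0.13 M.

0.06003 M/s

Step 1: The rate law is rate = k[A]^1
Step 2: Note that the rate does not depend on [B] (zero order in B).
Step 3: rate = 0.087 × (0.69)^1 = 0.06003 M/s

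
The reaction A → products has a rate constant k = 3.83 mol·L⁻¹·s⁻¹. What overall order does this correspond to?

zeroth order (0)

Step 1: The units of k for an nth-order reaction are (concentration)^(1-n)·(time)⁻¹.
Step 2: Here k has units mol·L⁻¹·s⁻¹, so the concentration exponent is 1.
Step 3: 1 - n = 1 ⇒ n = 0. The reaction is zeroth order.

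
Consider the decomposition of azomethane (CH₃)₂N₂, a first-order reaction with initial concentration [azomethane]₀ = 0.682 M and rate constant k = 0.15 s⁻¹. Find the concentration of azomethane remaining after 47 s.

0.0005916 M

Step 1: For a first-order reaction: [azomethane] = [azomethane]₀ × e^(-kt)
Step 2: [azomethane] = 0.682 × e^(-0.15 × 47)
Step 3: [azomethane] = 0.682 × e^(-7.05)
Step 4: [azomethane] = 0.682 × 0.000867409 = 0.0005916 M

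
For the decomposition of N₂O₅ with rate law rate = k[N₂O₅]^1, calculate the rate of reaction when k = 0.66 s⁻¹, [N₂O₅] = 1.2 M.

0.792 M/s

Step 1: Identify the rate law: rate = k[N₂O₅]^1
Step 2: Substitute values: rate = 0.66 × (1.2)^1
Step 3: Calculate: rate = 0.66 × 1.2 = 0.792 M/s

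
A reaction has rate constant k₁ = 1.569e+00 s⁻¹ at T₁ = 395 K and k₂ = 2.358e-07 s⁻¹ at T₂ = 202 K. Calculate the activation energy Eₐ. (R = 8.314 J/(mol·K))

54.0 kJ/mol

Step 1: Use the two-temperature Arrhenius form: ln(k₂/k₁) = -Eₐ/R × (1/T₂ - 1/T₁)
Step 2: ln(k₂/k₁) = ln(2.358e-07/1.569e+00) = ln(1.50287e-07) = -15.7107
Step 3: 1/T₂ - 1/T₁ = 1/202 - 1/395 = 2.418849e-03 K⁻¹
Step 4: Eₐ = -R × ln(k₂/k₁) / (1/T₂ - 1/T₁) = -8.314 × -15.7107 / 2.418849e-03
Step 5: Eₐ = 5.4000e+04 J/mol = 54.0 kJ/mol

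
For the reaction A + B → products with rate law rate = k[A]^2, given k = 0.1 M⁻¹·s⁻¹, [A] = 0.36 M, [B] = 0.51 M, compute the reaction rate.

0.01296 M/s

Step 1: The rate law is rate = k[A]^2
Step 2: Note that the rate does not depend on [B] (zero order in B).
Step 3: rate = 0.1 × (0.36)^2 = 0.01296 M/s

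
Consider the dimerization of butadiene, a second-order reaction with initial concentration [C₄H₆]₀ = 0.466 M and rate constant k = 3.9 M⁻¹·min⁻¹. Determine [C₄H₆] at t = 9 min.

0.02685 M

Step 1: For a second-order reaction: 1/[C₄H₆] = 1/[C₄H₆]₀ + kt
Step 2: 1/[C₄H₆] = 1/0.466 + 3.9 × 9
Step 3: 1/[C₄H₆] = 2.146 + 35.1 = 37.25
Step 4: [C₄H₆] = 1/37.25 = 0.02685 M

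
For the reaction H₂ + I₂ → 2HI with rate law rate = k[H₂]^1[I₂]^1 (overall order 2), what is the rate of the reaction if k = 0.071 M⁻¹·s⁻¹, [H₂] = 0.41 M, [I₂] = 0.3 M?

0.008733 M/s

Step 1: The rate law is rate = k[H₂]^1[I₂]^1, overall order = 1+1 = 2
Step 2: Substitute values: rate = 0.071 × (0.41)^1 × (0.3)^1
Step 3: rate = 0.071 × 0.41 × 0.3 = 0.008733 M/s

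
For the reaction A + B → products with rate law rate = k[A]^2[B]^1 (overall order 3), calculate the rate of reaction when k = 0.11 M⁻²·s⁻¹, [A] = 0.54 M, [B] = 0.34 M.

0.01091 M/s

Step 1: The rate law is rate = k[A]^2[B]^1, overall order = 2+1 = 3
Step 2: Substitute values: rate = 0.11 × (0.54)^2 × (0.34)^1
Step 3: rate = 0.11 × 0.2916 × 0.34 = 0.0109058 M/s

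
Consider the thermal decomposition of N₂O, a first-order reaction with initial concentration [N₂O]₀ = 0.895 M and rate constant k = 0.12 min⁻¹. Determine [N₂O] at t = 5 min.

0.4912 M

Step 1: For a first-order reaction: [N₂O] = [N₂O]₀ × e^(-kt)
Step 2: [N₂O] = 0.895 × e^(-0.12 × 5)
Step 3: [N₂O] = 0.895 × e^(-0.6)
Step 4: [N₂O] = 0.895 × 0.548812 = 0.4912 M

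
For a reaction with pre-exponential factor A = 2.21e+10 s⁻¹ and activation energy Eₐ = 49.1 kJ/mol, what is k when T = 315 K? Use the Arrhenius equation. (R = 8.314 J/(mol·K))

1.59e+02 s⁻¹

Step 1: Use the Arrhenius equation: k = A × exp(-Eₐ/RT)
Step 2: Convert Eₐ to J/mol: 49.1 kJ/mol = 49100 J/mol
Step 3: Calculate the exponent: -Eₐ/(RT) = -49100/(8.314 × 315) = -18.74826
Step 4: k = 2.21e+10 × exp(-18.74826)
Step 5: k = 2.21e+10 × 7.20666e-09 = 1.5927e+02 s⁻¹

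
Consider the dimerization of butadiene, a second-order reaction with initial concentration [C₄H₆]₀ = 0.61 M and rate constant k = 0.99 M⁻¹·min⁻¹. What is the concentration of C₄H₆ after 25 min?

0.03789 M

Step 1: For a second-order reaction: 1/[C₄H₆] = 1/[C₄H₆]₀ + kt
Step 2: 1/[C₄H₆] = 1/0.61 + 0.99 × 25
Step 3: 1/[C₄H₆] = 1.639 + 24.75 = 26.39
Step 4: [C₄H₆] = 1/26.39 = 0.03789 M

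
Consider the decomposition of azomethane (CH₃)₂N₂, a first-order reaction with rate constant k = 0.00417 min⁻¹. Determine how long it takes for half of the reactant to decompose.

166.2 min

Step 1: For a first-order reaction, t₁/₂ = ln(2)/k
Step 2: t₁/₂ = ln(2)/0.00417
Step 3: t₁/₂ = 0.6931/0.00417 = 166.2 min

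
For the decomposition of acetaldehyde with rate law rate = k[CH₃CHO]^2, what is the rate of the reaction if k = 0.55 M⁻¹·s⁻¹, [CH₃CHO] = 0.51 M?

0.1431 M/s

Step 1: Identify the rate law: rate = k[CH₃CHO]^2
Step 2: Substitute values: rate = 0.55 × (0.51)^2
Step 3: Calculate: rate = 0.55 × 0.2601 = 0.143055 M/s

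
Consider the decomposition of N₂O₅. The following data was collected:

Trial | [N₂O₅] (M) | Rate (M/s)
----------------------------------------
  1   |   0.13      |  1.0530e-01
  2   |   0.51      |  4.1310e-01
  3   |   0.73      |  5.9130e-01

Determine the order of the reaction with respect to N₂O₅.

first order (1)

Step 1: Compare trials to find order n where rate₂/rate₁ = ([N₂O₅]₂/[N₂O₅]₁)^n
Step 2: rate₂/rate₁ = 4.1310e-01/1.0530e-01 = 3.923
Step 3: [N₂O₅]₂/[N₂O₅]₁ = 0.51/0.13 = 3.923
Step 4: n = ln(3.923)/ln(3.923) = 1.00 ≈ 1
Step 5: The reaction is first order in N₂O₅.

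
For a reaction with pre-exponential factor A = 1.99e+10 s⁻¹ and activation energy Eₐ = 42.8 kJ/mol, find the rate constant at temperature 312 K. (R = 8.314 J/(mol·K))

1.36e+03 s⁻¹

Step 1: Use the Arrhenius equation: k = A × exp(-Eₐ/RT)
Step 2: Convert Eₐ to J/mol: 42.8 kJ/mol = 42800 J/mol
Step 3: Calculate the exponent: -Eₐ/(RT) = -42800/(8.314 × 312) = -16.49982
Step 4: k = 1.99e+10 × exp(-16.49982)
Step 5: k = 1.99e+10 × 6.82683e-08 = 1.3585e+03 s⁻¹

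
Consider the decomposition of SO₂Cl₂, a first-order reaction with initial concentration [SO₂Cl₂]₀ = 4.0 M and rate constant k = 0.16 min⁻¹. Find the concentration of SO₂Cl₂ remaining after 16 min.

0.3092 M

Step 1: For a first-order reaction: [SO₂Cl₂] = [SO₂Cl₂]₀ × e^(-kt)
Step 2: [SO₂Cl₂] = 4.0 × e^(-0.16 × 16)
Step 3: [SO₂Cl₂] = 4.0 × e^(-2.56)
Step 4: [SO₂Cl₂] = 4.0 × 0.0773047 = 0.3092 M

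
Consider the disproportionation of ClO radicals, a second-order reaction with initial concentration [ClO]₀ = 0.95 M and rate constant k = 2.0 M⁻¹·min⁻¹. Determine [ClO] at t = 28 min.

0.01753 M

Step 1: For a second-order reaction: 1/[ClO] = 1/[ClO]₀ + kt
Step 2: 1/[ClO] = 1/0.95 + 2.0 × 28
Step 3: 1/[ClO] = 1.053 + 56 = 57.05
Step 4: [ClO] = 1/57.05 = 0.01753 M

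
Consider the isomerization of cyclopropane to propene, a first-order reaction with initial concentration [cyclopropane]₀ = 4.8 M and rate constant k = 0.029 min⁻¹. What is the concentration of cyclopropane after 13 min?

3.292 M

Step 1: For a first-order reaction: [cyclopropane] = [cyclopropane]₀ × e^(-kt)
Step 2: [cyclopropane] = 4.8 × e^(-0.029 × 13)
Step 3: [cyclopropane] = 4.8 × e^(-0.377)
Step 4: [cyclopropane] = 4.8 × 0.685916 = 3.292 M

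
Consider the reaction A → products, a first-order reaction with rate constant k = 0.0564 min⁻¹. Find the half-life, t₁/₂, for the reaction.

12.29 min

Step 1: For a first-order reaction, t₁/₂ = ln(2)/k
Step 2: t₁/₂ = ln(2)/0.0564
Step 3: t₁/₂ = 0.6931/0.0564 = 12.29 min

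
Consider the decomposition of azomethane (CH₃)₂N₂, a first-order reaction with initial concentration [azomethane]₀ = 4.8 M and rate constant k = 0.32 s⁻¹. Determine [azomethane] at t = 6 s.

0.7037 M

Step 1: For a first-order reaction: [azomethane] = [azomethane]₀ × e^(-kt)
Step 2: [azomethane] = 4.8 × e^(-0.32 × 6)
Step 3: [azomethane] = 4.8 × e^(-1.92)
Step 4: [azomethane] = 4.8 × 0.146607 = 0.7037 M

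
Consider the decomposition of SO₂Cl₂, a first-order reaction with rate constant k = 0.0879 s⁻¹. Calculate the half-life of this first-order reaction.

7.886 s

Step 1: For a first-order reaction, t₁/₂ = ln(2)/k
Step 2: t₁/₂ = ln(2)/0.0879
Step 3: t₁/₂ = 0.6931/0.0879 = 7.886 s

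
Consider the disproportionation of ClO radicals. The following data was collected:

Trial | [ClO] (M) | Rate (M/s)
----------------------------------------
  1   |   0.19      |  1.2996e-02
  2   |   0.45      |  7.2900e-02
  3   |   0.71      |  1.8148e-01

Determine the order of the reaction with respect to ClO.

second order (2)

Step 1: Compare trials to find order n where rate₂/rate₁ = ([ClO]₂/[ClO]₁)^n
Step 2: rate₂/rate₁ = 7.2900e-02/1.2996e-02 = 5.609
Step 3: [ClO]₂/[ClO]₁ = 0.45/0.19 = 2.368
Step 4: n = ln(5.609)/ln(2.368) = 2.00 ≈ 2
Step 5: The reaction is second order in ClO.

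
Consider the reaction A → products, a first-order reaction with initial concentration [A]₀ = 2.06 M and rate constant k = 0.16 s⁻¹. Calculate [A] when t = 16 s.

0.1592 M

Step 1: For a first-order reaction: [A] = [A]₀ × e^(-kt)
Step 2: [A] = 2.06 × e^(-0.16 × 16)
Step 3: [A] = 2.06 × e^(-2.56)
Step 4: [A] = 2.06 × 0.0773047 = 0.1592 M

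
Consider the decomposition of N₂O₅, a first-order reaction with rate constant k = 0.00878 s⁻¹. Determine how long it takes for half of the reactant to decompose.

78.95 s

Step 1: For a first-order reaction, t₁/₂ = ln(2)/k
Step 2: t₁/₂ = ln(2)/0.00878
Step 3: t₁/₂ = 0.6931/0.00878 = 78.95 s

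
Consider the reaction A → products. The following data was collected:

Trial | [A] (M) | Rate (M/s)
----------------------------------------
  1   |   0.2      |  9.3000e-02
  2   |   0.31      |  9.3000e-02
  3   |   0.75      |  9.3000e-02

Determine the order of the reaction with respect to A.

zeroth order (0)

Step 1: Compare trials - when concentration changes, rate stays constant.
Step 2: rate₂/rate₁ = 9.3000e-02/9.3000e-02 = 1
Step 3: [A]₂/[A]₁ = 0.31/0.2 = 1.55
Step 4: Since rate ratio ≈ (conc ratio)^0, the reaction is zeroth order.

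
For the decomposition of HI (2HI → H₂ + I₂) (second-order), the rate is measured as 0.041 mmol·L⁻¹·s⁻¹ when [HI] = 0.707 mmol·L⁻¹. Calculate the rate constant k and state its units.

0.08202 (mmol·L⁻¹)⁻¹·s⁻¹

Step 1: rate = k[HI]^2, so k = rate / [HI]^2.
Step 2: k = 0.041 / (0.707)^2 = 0.041 / 0.4998.
Step 3: k = 0.08202 (mmol·L⁻¹)⁻¹·s⁻¹.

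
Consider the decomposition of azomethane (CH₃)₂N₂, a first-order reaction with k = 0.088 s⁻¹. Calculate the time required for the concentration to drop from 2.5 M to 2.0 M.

2.536 s

Step 1: For first-order: t = ln([azomethane]₀/[azomethane])/k
Step 2: t = ln(2.5/2.0)/0.088
Step 3: t = ln(1.25)/0.088
Step 4: t = 0.2231/0.088 = 2.536 s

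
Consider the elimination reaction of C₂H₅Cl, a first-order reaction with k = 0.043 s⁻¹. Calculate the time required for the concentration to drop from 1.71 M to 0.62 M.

23.59 s

Step 1: For first-order: t = ln([C₂H₅Cl]₀/[C₂H₅Cl])/k
Step 2: t = ln(1.71/0.62)/0.043
Step 3: t = ln(2.758)/0.043
Step 4: t = 1.015/0.043 = 23.59 s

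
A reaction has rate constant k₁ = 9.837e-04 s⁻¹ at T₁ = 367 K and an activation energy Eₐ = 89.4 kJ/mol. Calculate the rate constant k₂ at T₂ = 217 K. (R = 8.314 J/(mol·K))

1.574e-12 s⁻¹

Step 1: Use the two-temperature Arrhenius form: ln(k₂/k₁) = -Eₐ/R × (1/T₂ - 1/T₁)
Step 2: Convert Eₐ to J/mol: 89.4 kJ/mol = 89400 J/mol
Step 3: 1/T₂ - 1/T₁ = 1/217 - 1/367 = 1.883499e-03 K⁻¹
Step 4: ln(k₂/k₁) = -89400/8.314 × 1.883499e-03 = -20.25316
Step 5: k₂ = k₁ × exp(-20.25316) = 9.837e-04 × 1.60016e-09 = 1.574e-12 s⁻¹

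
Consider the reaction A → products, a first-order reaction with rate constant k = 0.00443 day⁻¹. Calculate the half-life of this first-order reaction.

156.5 day

Step 1: For a first-order reaction, t₁/₂ = ln(2)/k
Step 2: t₁/₂ = ln(2)/0.00443
Step 3: t₁/₂ = 0.6931/0.00443 = 156.5 day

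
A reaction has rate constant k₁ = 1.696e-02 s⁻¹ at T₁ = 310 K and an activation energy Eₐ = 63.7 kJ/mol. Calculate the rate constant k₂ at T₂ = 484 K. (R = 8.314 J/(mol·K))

1.225e+02 s⁻¹

Step 1: Use the two-temperature Arrhenius form: ln(k₂/k₁) = -Eₐ/R × (1/T₂ - 1/T₁)
Step 2: Convert Eₐ to J/mol: 63.7 kJ/mol = 63700 J/mol
Step 3: 1/T₂ - 1/T₁ = 1/484 - 1/310 = -1.159691e-03 K⁻¹
Step 4: ln(k₂/k₁) = -63700/8.314 × -1.159691e-03 = 8.88529
Step 5: k₂ = k₁ × exp(8.88529) = 1.696e-02 × 7.22491e+03 = 1.225e+02 s⁻¹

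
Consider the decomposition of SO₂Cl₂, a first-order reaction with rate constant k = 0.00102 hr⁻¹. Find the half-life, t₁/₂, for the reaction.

679.6 hr

Step 1: For a first-order reaction, t₁/₂ = ln(2)/k
Step 2: t₁/₂ = ln(2)/0.00102
Step 3: t₁/₂ = 0.6931/0.00102 = 679.6 hr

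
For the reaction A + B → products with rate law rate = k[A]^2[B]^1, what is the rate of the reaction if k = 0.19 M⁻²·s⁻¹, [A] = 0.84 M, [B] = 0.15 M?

0.02011 M/s

Step 1: The rate law is rate = k[A]^2[B]^1
Step 2: Substitute: rate = 0.19 × (0.84)^2 × (0.15)^1
Step 3: rate = 0.19 × 0.7056 × 0.15 = 0.0201096 M/s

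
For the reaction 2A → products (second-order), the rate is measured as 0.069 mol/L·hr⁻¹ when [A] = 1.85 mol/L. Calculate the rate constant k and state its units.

0.02016 (mol/L)⁻¹·hr⁻¹

Step 1: rate = k[A]^2, so k = rate / [A]^2.
Step 2: k = 0.069 / (1.85)^2 = 0.069 / 3.423.
Step 3: k = 0.02016 (mol/L)⁻¹·hr⁻¹.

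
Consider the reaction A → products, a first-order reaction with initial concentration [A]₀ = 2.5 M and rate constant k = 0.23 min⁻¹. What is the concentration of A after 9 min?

0.3155 M

Step 1: For a first-order reaction: [A] = [A]₀ × e^(-kt)
Step 2: [A] = 2.5 × e^(-0.23 × 9)
Step 3: [A] = 2.5 × e^(-2.07)
Step 4: [A] = 2.5 × 0.126186 = 0.3155 M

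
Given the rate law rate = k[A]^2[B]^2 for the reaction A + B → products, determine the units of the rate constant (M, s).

M⁻³·s⁻¹

Step 1: Overall order = 2 + 2 = 4.
Step 2: rate has units M·s⁻¹; [A]^2[B]^2 has units M^4.
Step 3: k = rate/([A]^2[B]^2), so units of k = M^(1-4)·s⁻¹ = M⁻³·s⁻¹.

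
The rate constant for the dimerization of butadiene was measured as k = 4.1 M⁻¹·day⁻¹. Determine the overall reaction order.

second order (2)

Step 1: The units of k for an nth-order reaction are (concentration)^(1-n)·(time)⁻¹.
Step 2: Here k has units M⁻¹·day⁻¹, so the concentration exponent is -1.
Step 3: 1 - n = -1 ⇒ n = 2. The reaction is second order.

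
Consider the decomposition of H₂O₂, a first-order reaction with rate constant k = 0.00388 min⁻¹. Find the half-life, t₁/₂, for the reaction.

178.6 min

Step 1: For a first-order reaction, t₁/₂ = ln(2)/k
Step 2: t₁/₂ = ln(2)/0.00388
Step 3: t₁/₂ = 0.6931/0.00388 = 178.6 min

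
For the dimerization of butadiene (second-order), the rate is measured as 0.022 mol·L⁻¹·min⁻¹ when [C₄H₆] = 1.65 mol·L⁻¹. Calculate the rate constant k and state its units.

0.008081 (mol·L⁻¹)⁻¹·min⁻¹

Step 1: rate = k[C₄H₆]^2, so k = rate / [C₄H₆]^2.
Step 2: k = 0.022 / (1.65)^2 = 0.022 / 2.722.
Step 3: k = 0.008081 (mol·L⁻¹)⁻¹·min⁻¹.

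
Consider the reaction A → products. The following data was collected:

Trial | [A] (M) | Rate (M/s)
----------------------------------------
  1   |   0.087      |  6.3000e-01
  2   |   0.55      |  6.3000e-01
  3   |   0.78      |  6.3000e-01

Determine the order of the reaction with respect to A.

zeroth order (0)

Step 1: Compare trials - when concentration changes, rate stays constant.
Step 2: rate₂/rate₁ = 6.3000e-01/6.3000e-01 = 1
Step 3: [A]₂/[A]₁ = 0.55/0.087 = 6.322
Step 4: Since rate ratio ≈ (conc ratio)^0, the reaction is zeroth order.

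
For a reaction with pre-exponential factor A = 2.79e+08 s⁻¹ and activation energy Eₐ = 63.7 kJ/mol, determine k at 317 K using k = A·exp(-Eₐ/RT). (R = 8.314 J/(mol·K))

8.89e-03 s⁻¹

Step 1: Use the Arrhenius equation: k = A × exp(-Eₐ/RT)
Step 2: Convert Eₐ to J/mol: 63.7 kJ/mol = 63700 J/mol
Step 3: Calculate the exponent: -Eₐ/(RT) = -63700/(8.314 × 317) = -24.16964
Step 4: k = 2.79e+08 × exp(-24.16964)
Step 5: k = 2.79e+08 × 3.18609e-11 = 8.8892e-03 s⁻¹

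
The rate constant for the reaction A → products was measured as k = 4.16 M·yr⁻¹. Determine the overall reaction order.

zeroth order (0)

Step 1: The units of k for an nth-order reaction are (concentration)^(1-n)·(time)⁻¹.
Step 2: Here k has units M·yr⁻¹, so the concentration exponent is 1.
Step 3: 1 - n = 1 ⇒ n = 0. The reaction is zeroth order.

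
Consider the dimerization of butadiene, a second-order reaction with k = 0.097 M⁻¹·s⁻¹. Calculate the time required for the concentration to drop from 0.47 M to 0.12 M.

63.98 s

Step 1: For second-order: t = (1/[C₄H₆] - 1/[C₄H₆]₀)/k
Step 2: t = (1/0.12 - 1/0.47)/0.097
Step 3: t = (8.333 - 2.128)/0.097
Step 4: t = 6.206/0.097 = 63.98 s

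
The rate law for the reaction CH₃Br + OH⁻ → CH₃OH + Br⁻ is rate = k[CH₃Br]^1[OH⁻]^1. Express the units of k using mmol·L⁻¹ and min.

(mmol·L⁻¹)⁻¹·min⁻¹

Step 1: Overall order = 1 + 1 = 2.
Step 2: rate has units mmol·L⁻¹·min⁻¹; [CH₃Br]^1[OH⁻]^1 has units (mmol·L⁻¹)^2.
Step 3: k = rate/([CH₃Br]^1[OH⁻]^1), so units of k = (mmol·L⁻¹)^(1-2)·min⁻¹ = (mmol·L⁻¹)⁻¹·min⁻¹.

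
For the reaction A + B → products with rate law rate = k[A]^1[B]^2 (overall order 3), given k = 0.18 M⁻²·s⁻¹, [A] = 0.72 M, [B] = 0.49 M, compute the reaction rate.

0.03112 M/s

Step 1: The rate law is rate = k[A]^1[B]^2, overall order = 1+2 = 3
Step 2: Substitute values: rate = 0.18 × (0.72)^1 × (0.49)^2
Step 3: rate = 0.18 × 0.72 × 0.2401 = 0.031117 M/s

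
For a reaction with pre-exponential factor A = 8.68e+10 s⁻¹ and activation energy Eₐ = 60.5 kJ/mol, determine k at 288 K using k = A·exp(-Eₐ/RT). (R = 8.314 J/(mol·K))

9.23e-01 s⁻¹

Step 1: Use the Arrhenius equation: k = A × exp(-Eₐ/RT)
Step 2: Convert Eₐ to J/mol: 60.5 kJ/mol = 60500 J/mol
Step 3: Calculate the exponent: -Eₐ/(RT) = -60500/(8.314 × 288) = -25.26695
Step 4: k = 8.68e+10 × exp(-25.26695)
Step 5: k = 8.68e+10 × 1.06342e-11 = 9.2305e-01 s⁻¹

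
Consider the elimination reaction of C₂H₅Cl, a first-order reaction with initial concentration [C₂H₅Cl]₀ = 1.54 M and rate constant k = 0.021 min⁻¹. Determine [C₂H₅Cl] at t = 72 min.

0.3395 M

Step 1: For a first-order reaction: [C₂H₅Cl] = [C₂H₅Cl]₀ × e^(-kt)
Step 2: [C₂H₅Cl] = 1.54 × e^(-0.021 × 72)
Step 3: [C₂H₅Cl] = 1.54 × e^(-1.512)
Step 4: [C₂H₅Cl] = 1.54 × 0.220469 = 0.3395 M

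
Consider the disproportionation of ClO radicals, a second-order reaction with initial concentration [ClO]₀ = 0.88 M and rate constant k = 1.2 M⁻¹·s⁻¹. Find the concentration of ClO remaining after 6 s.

0.12 M

Step 1: For a second-order reaction: 1/[ClO] = 1/[ClO]₀ + kt
Step 2: 1/[ClO] = 1/0.88 + 1.2 × 6
Step 3: 1/[ClO] = 1.136 + 7.2 = 8.336
Step 4: [ClO] = 1/8.336 = 0.12 M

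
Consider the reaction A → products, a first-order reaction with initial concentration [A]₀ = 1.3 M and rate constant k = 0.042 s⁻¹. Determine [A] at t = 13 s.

0.753 M

Step 1: For a first-order reaction: [A] = [A]₀ × e^(-kt)
Step 2: [A] = 1.3 × e^(-0.042 × 13)
Step 3: [A] = 1.3 × e^(-0.546)
Step 4: [A] = 1.3 × 0.579262 = 0.753 M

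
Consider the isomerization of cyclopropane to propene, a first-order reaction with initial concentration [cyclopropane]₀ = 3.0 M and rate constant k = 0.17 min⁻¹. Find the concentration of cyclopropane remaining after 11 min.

0.4624 M

Step 1: For a first-order reaction: [cyclopropane] = [cyclopropane]₀ × e^(-kt)
Step 2: [cyclopropane] = 3.0 × e^(-0.17 × 11)
Step 3: [cyclopropane] = 3.0 × e^(-1.87)
Step 4: [cyclopropane] = 3.0 × 0.154124 = 0.4624 M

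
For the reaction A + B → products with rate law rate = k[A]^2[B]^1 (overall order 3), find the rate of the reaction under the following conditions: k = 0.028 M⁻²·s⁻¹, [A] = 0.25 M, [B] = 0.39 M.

0.0006825 M/s

Step 1: The rate law is rate = k[A]^2[B]^1, overall order = 2+1 = 3
Step 2: Substitute values: rate = 0.028 × (0.25)^2 × (0.39)^1
Step 3: rate = 0.028 × 0.0625 × 0.39 = 0.0006825 M/s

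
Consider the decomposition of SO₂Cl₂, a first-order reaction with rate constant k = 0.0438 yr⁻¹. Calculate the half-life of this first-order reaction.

15.83 yr

Step 1: For a first-order reaction, t₁/₂ = ln(2)/k
Step 2: t₁/₂ = ln(2)/0.0438
Step 3: t₁/₂ = 0.6931/0.0438 = 15.83 yr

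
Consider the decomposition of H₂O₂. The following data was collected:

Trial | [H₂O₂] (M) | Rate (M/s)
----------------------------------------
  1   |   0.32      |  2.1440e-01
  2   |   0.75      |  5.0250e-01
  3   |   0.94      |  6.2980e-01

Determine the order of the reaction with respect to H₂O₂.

first order (1)

Step 1: Compare trials to find order n where rate₂/rate₁ = ([H₂O₂]₂/[H₂O₂]₁)^n
Step 2: rate₂/rate₁ = 5.0250e-01/2.1440e-01 = 2.344
Step 3: [H₂O₂]₂/[H₂O₂]₁ = 0.75/0.32 = 2.344
Step 4: n = ln(2.344)/ln(2.344) = 1.00 ≈ 1
Step 5: The reaction is first order in H₂O₂.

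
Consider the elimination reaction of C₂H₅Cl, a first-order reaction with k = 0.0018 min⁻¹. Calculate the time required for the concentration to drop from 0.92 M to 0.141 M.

1042 min

Step 1: For first-order: t = ln([C₂H₅Cl]₀/[C₂H₅Cl])/k
Step 2: t = ln(0.92/0.141)/0.0018
Step 3: t = ln(6.525)/0.0018
Step 4: t = 1.876/0.0018 = 1042 min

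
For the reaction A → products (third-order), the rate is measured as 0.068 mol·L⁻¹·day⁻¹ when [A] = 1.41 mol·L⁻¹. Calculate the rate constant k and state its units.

0.02426 (mol·L⁻¹)⁻²·day⁻¹

Step 1: rate = k[A]^3, so k = rate / [A]^3.
Step 2: k = 0.068 / (1.41)^3 = 0.068 / 2.803.
Step 3: k = 0.02426 (mol·L⁻¹)⁻²·day⁻¹.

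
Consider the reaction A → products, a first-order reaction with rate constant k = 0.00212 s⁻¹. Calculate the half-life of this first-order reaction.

327 s

Step 1: For a first-order reaction, t₁/₂ = ln(2)/k
Step 2: t₁/₂ = ln(2)/0.00212
Step 3: t₁/₂ = 0.6931/0.00212 = 327 s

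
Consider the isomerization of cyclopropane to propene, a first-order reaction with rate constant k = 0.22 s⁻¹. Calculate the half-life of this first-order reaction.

3.151 s

Step 1: For a first-order reaction, t₁/₂ = ln(2)/k
Step 2: t₁/₂ = ln(2)/0.22
Step 3: t₁/₂ = 0.6931/0.22 = 3.151 s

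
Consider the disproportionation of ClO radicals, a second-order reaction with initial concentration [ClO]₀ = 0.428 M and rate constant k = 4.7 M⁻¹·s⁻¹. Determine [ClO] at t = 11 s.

0.01851 M

Step 1: For a second-order reaction: 1/[ClO] = 1/[ClO]₀ + kt
Step 2: 1/[ClO] = 1/0.428 + 4.7 × 11
Step 3: 1/[ClO] = 2.336 + 51.7 = 54.04
Step 4: [ClO] = 1/54.04 = 0.01851 M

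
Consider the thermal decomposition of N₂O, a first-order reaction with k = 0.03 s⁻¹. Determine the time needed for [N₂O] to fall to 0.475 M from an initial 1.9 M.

46.21 s

Step 1: For first-order: t = ln([N₂O]₀/[N₂O])/k
Step 2: t = ln(1.9/0.475)/0.03
Step 3: t = ln(4)/0.03
Step 4: t = 1.386/0.03 = 46.21 s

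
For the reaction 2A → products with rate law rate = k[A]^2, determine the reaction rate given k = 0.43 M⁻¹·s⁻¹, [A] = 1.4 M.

0.8428 M/s

Step 1: Identify the rate law: rate = k[A]^2
Step 2: Substitute values: rate = 0.43 × (1.4)^2
Step 3: Calculate: rate = 0.43 × 1.96 = 0.8428 M/s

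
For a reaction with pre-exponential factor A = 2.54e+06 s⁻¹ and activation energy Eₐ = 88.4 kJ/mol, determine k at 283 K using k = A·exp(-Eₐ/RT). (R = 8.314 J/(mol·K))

1.22e-10 s⁻¹

Step 1: Use the Arrhenius equation: k = A × exp(-Eₐ/RT)
Step 2: Convert Eₐ to J/mol: 88.4 kJ/mol = 88400 J/mol
Step 3: Calculate the exponent: -Eₐ/(RT) = -88400/(8.314 × 283) = -37.57126
Step 4: k = 2.54e+06 × exp(-37.57126)
Step 5: k = 2.54e+06 × 4.81958e-17 = 1.2242e-10 s⁻¹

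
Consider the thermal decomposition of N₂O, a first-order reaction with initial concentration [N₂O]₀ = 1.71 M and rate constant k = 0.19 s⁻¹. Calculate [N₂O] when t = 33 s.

0.003236 M

Step 1: For a first-order reaction: [N₂O] = [N₂O]₀ × e^(-kt)
Step 2: [N₂O] = 1.71 × e^(-0.19 × 33)
Step 3: [N₂O] = 1.71 × e^(-6.27)
Step 4: [N₂O] = 1.71 × 0.00189223 = 0.003236 M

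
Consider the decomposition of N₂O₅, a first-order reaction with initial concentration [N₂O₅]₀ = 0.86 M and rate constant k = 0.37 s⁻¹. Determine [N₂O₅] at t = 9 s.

0.03078 M

Step 1: For a first-order reaction: [N₂O₅] = [N₂O₅]₀ × e^(-kt)
Step 2: [N₂O₅] = 0.86 × e^(-0.37 × 9)
Step 3: [N₂O₅] = 0.86 × e^(-3.33)
Step 4: [N₂O₅] = 0.86 × 0.0357931 = 0.03078 M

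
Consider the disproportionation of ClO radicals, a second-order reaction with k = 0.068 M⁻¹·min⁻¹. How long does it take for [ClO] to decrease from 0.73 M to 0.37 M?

19.6 min

Step 1: For second-order: t = (1/[ClO] - 1/[ClO]₀)/k
Step 2: t = (1/0.37 - 1/0.73)/0.068
Step 3: t = (2.703 - 1.37)/0.068
Step 4: t = 1.333/0.068 = 19.6 min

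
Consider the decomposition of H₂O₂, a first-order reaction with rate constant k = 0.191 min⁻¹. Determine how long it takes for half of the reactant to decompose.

3.629 min

Step 1: For a first-order reaction, t₁/₂ = ln(2)/k
Step 2: t₁/₂ = ln(2)/0.191
Step 3: t₁/₂ = 0.6931/0.191 = 3.629 min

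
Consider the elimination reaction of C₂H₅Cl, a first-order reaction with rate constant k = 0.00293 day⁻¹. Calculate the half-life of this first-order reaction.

236.6 day

Step 1: For a first-order reaction, t₁/₂ = ln(2)/k
Step 2: t₁/₂ = ln(2)/0.00293
Step 3: t₁/₂ = 0.6931/0.00293 = 236.6 day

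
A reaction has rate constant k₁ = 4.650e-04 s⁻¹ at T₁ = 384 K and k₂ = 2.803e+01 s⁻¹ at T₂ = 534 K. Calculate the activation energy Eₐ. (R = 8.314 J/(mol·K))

125.1 kJ/mol

Step 1: Use the two-temperature Arrhenius form: ln(k₂/k₁) = -Eₐ/R × (1/T₂ - 1/T₁)
Step 2: ln(k₂/k₁) = ln(2.803e+01/4.650e-04) = ln(60279.6) = 11.0067
Step 3: 1/T₂ - 1/T₁ = 1/534 - 1/384 = -7.315075e-04 K⁻¹
Step 4: Eₐ = -R × ln(k₂/k₁) / (1/T₂ - 1/T₁) = -8.314 × 11.0067 / -7.315075e-04
Step 5: Eₐ = 1.2510e+05 J/mol = 125.1 kJ/mol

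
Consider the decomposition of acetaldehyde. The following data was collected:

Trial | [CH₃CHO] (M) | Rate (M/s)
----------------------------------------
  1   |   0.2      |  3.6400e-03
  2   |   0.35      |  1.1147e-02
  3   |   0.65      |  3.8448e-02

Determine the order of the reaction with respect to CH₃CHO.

second order (2)

Step 1: Compare trials to find order n where rate₂/rate₁ = ([CH₃CHO]₂/[CH₃CHO]₁)^n
Step 2: rate₂/rate₁ = 1.1147e-02/3.6400e-03 = 3.062
Step 3: [CH₃CHO]₂/[CH₃CHO]₁ = 0.35/0.2 = 1.75
Step 4: n = ln(3.062)/ln(1.75) = 2.00 ≈ 2
Step 5: The reaction is second order in CH₃CHO.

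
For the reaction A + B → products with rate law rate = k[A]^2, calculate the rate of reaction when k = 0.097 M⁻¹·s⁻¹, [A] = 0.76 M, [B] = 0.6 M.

0.05603 M/s

Step 1: The rate law is rate = k[A]^2
Step 2: Note that the rate does not depend on [B] (zero order in B).
Step 3: rate = 0.097 × (0.76)^2 = 0.0560272 M/s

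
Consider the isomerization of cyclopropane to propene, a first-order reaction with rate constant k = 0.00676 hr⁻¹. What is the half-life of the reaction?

102.5 hr

Step 1: For a first-order reaction, t₁/₂ = ln(2)/k
Step 2: t₁/₂ = ln(2)/0.00676
Step 3: t₁/₂ = 0.6931/0.00676 = 102.5 hr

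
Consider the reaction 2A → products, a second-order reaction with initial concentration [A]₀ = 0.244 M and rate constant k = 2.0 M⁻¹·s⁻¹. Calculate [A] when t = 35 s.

0.0135 M

Step 1: For a second-order reaction: 1/[A] = 1/[A]₀ + kt
Step 2: 1/[A] = 1/0.244 + 2.0 × 35
Step 3: 1/[A] = 4.098 + 70 = 74.1
Step 4: [A] = 1/74.1 = 0.0135 M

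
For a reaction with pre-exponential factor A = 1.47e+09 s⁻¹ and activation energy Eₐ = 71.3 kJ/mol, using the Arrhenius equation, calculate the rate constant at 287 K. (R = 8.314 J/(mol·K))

1.55e-04 s⁻¹

Step 1: Use the Arrhenius equation: k = A × exp(-Eₐ/RT)
Step 2: Convert Eₐ to J/mol: 71.3 kJ/mol = 71300 J/mol
Step 3: Calculate the exponent: -Eₐ/(RT) = -71300/(8.314 × 287) = -29.88117
Step 4: k = 1.47e+09 × exp(-29.88117)
Step 5: k = 1.47e+09 × 1.05384e-13 = 1.5491e-04 s⁻¹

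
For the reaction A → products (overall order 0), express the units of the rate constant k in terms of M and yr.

M·yr⁻¹

Step 1: For overall order n, rate = k × (concentration)^n.
Step 2: Rate has units M·yr⁻¹; concentration term has units M^0.
Step 3: k = rate / (concentration)^n, so units of k = M^(1-0)·yr⁻¹ = M·yr⁻¹.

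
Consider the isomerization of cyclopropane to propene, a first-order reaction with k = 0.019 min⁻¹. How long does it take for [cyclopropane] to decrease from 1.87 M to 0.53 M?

66.36 min

Step 1: For first-order: t = ln([cyclopropane]₀/[cyclopropane])/k
Step 2: t = ln(1.87/0.53)/0.019
Step 3: t = ln(3.528)/0.019
Step 4: t = 1.261/0.019 = 66.36 min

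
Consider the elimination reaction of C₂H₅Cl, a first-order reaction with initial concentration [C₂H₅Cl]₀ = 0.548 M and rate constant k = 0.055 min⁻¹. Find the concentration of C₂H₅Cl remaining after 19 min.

0.1927 M

Step 1: For a first-order reaction: [C₂H₅Cl] = [C₂H₅Cl]₀ × e^(-kt)
Step 2: [C₂H₅Cl] = 0.548 × e^(-0.055 × 19)
Step 3: [C₂H₅Cl] = 0.548 × e^(-1.045)
Step 4: [C₂H₅Cl] = 0.548 × 0.351692 = 0.1927 M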